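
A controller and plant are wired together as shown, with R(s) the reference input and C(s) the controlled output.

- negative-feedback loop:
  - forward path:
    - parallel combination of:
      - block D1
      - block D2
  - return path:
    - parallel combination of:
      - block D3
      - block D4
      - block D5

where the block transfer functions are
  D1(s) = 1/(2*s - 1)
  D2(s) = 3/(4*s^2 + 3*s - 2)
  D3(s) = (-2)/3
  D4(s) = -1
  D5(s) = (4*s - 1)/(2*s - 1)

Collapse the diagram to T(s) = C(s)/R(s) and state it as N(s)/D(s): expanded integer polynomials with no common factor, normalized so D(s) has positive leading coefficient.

First reduce the diagram to T(s).

Step 1: add D1, D2 (parallel) = (4*s^2 + 9*s - 5)/(8*s^3 + 2*s^2 - 7*s + 2)
Step 2: sum the parallel branches D3, D4, D5 = (2*s + 2)/(6*s - 3)
Step 3: apply the feedback formula to (D1+D2), (D3+D4+D5), giving the overall T(s)

Answer: (24*s^3 + 42*s^2 - 57*s + 15)/(48*s^4 - 4*s^3 - 22*s^2 + 41*s - 16)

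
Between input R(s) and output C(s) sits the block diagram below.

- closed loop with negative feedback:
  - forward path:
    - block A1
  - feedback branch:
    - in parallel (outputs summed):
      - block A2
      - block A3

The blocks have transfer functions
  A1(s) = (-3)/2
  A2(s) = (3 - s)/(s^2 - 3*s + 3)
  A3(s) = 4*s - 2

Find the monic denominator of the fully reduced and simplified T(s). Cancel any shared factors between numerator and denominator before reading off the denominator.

Reducing step by step:

1. combine A2, A3 in parallel gives (4*s^3 - 14*s^2 + 17*s - 3)/(s^2 - 3*s + 3)
2. apply the feedback formula to A1, (A2+A3) gives (3*s^2 - 9*s + 9)/(12*s^3 - 44*s^2 + 57*s - 15)
That last expression is T(s), already simplified. Scaling its denominator by 1/12 (the reciprocal of the leading coefficient) yields the monic denominator.

Answer: s^3 - 11*s^2/3 + 19*s/4 - 5/4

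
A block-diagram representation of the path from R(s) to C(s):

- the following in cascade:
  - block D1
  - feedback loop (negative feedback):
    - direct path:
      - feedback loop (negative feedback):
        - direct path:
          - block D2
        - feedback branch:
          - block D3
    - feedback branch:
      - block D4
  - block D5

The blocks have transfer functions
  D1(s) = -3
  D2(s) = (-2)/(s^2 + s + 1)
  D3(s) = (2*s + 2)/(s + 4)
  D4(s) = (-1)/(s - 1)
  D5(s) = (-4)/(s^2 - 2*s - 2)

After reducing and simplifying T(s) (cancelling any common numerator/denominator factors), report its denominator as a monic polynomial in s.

First reduce the diagram to T(s).

(1) close the feedback loop around D2, D3: (-2*s - 8)/(s^3 + 5*s^2 + s)
(2) feedback reduction of [D2/(1+D2*D3)], D4: (-2*s^2 - 6*s + 8)/(s^4 + 4*s^3 - 4*s^2 + s + 8)
(3) reduce the series chain D1, [[D2/(1+D2*D3)]/(1+[D2/(1+D2*D3)]*D4)], D5: (-24*s^2 - 72*s + 96)/(s^6 + 2*s^5 - 14*s^4 + s^3 + 14*s^2 - 18*s - 16)
The result of step 3 is T(s) in lowest terms. Its denominator already has leading coefficient 1, so it is monic as it stands.

Answer: s^6 + 2*s^5 - 14*s^4 + s^3 + 14*s^2 - 18*s - 16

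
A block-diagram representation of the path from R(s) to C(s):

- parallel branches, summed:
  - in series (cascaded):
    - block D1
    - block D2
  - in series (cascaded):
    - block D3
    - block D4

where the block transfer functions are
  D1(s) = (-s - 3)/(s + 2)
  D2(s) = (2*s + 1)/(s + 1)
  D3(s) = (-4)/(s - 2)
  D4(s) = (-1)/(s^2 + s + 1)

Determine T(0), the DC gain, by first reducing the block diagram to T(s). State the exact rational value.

Answer: -7/2

Working:
Step 1. series reduction of D1, D2 gives (-2*s^2 - 7*s - 3)/(s^2 + 3*s + 2)
Step 2. multiply D3, D4 (series) gives 4/(s^3 - s^2 - s - 2)
Step 3. parallel reduction of (D1*D2), (D3*D4) gives (-2*s^5 - 5*s^4 + 6*s^3 + 18*s^2 + 29*s + 14)/(s^5 + 2*s^4 - 2*s^3 - 7*s^2 - 8*s - 4)
Evaluating the step-3 result (the overall T(s)) at s = 0 gives T(0) = 14/(-4) = -7/2.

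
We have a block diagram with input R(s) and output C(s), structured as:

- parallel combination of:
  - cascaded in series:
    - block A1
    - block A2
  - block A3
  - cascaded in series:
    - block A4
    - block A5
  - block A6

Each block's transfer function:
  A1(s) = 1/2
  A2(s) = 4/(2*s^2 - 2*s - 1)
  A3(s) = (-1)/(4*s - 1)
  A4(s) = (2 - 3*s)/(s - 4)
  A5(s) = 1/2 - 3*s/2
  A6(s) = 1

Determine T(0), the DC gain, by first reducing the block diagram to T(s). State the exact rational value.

First reduce the diagram to T(s).

(1) multiply A1, A2 (series) = 2/(2*s^2 - 2*s - 1)
(2) combine A4, A5 in series = (9*s^2 - 9*s + 2)/(2*s - 8)
(3) add (A1*A2), A3, (A4*A5), A6 (parallel) = (72*s^5 - 146*s^4 + 119*s^2 - 77*s + 2)/(16*s^4 - 84*s^3 + 76*s^2 + 18*s - 8)
That last expression is T(s); at s = 0 only the constant terms survive, so T(0) = 2/(-8) = -1/4.

Answer: -1/4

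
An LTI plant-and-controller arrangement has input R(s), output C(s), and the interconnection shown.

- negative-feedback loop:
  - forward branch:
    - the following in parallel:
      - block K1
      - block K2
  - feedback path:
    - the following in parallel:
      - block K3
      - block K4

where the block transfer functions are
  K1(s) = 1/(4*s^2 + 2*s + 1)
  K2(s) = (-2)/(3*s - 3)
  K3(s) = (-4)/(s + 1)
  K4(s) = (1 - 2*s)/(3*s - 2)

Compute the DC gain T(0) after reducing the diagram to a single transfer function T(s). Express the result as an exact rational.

Answer: -10/39

Working:
Step 1 - sum the parallel branches K1, K2, giving (-8*s^2 - s - 5)/(12*s^3 - 6*s^2 - 3*s - 3)
Step 2 - parallel reduction of K3, K4, giving (-2*s^2 - 13*s + 9)/(3*s^2 + s - 2)
Step 3 - collapse the loop ((K1+K2) forward, (K3+K4) return), giving (-24*s^4 - 11*s^3 - 3*s + 10)/(36*s^5 + 10*s^4 + 67*s^3 - 49*s^2 + 59*s - 39)
The step-3 result is T(s). Setting s = 0: T(0) = 10/(-39) = -10/39.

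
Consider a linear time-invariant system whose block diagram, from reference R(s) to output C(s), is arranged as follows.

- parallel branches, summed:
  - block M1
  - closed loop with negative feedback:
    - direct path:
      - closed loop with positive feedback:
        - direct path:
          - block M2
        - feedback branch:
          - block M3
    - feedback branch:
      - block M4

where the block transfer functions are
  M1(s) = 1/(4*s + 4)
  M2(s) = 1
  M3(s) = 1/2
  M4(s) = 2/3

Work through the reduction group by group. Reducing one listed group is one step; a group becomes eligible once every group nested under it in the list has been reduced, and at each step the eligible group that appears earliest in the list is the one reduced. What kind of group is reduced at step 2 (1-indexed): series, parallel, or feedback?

1. feedback reduction of M2, M3
2. apply the feedback formula to [M2/(1-M2*M3)], M4
3. sum the parallel branches M1, [[M2/(1-M2*M3)]/(1+[M2/(1-M2*M3)]*M4)]
The group at step 2 is a feedback group.

Final answer: feedback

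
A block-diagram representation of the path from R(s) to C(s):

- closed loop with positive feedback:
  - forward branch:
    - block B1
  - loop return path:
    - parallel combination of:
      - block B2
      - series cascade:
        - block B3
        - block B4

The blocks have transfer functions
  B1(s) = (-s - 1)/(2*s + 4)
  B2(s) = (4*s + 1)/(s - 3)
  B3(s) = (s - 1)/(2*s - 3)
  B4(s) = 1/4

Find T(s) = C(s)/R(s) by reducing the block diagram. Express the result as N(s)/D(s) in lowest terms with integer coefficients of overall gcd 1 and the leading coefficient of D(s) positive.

Step 1 - combine B3, B4 in series: (s - 1)/(8*s - 12)
Step 2 - parallel reduction of B2, (B3*B4): (33*s^2 - 44*s - 9)/(8*s^2 - 36*s + 36)
Step 3 - reduce the feedback loop with forward B1 and return (B2+(B3*B4)); the result is T(s) itself (integer coefficients, no common factor, positive leading denominator coefficient)

Answer: (-8*s^3 + 28*s^2 - 36)/(49*s^3 - 51*s^2 - 125*s + 135)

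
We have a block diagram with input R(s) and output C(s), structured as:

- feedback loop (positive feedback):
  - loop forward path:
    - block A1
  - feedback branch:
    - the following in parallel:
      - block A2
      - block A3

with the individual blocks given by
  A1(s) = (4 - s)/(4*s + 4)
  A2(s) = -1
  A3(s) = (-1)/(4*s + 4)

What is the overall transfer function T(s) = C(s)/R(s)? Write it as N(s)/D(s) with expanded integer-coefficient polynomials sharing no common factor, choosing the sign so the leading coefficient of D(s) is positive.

Step 1. parallel reduction of A2, A3 -> (-4*s - 5)/(4*s + 4)
Step 2. feedback reduction of A1, (A2+A3); the result is T(s) itself (integer coefficients, no common factor, positive leading denominator coefficient)

Final answer: (-4*s^2 + 12*s + 16)/(12*s^2 + 43*s + 36)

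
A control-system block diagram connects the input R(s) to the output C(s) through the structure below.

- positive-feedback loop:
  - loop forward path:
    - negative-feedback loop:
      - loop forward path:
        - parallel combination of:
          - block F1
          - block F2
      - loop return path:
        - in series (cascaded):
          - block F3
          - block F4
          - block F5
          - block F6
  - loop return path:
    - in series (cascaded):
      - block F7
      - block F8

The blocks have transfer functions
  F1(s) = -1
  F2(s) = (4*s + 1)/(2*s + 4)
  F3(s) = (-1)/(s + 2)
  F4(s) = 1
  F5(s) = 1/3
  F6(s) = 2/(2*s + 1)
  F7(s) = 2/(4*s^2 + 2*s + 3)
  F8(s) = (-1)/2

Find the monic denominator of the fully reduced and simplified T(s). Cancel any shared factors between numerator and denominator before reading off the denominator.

First reduce the diagram to T(s).

Step 1. reduce the parallel group F1, F2; result (2*s - 3)/(2*s + 4)
Step 2. cascade F3, F4, F5, F6; result (-2)/(6*s^2 + 15*s + 6)
Step 3. collapse the loop ((F1+F2) forward, (F3*F4*F5*F6) return); result (12*s^3 + 12*s^2 - 33*s - 18)/(12*s^3 + 54*s^2 + 68*s + 30)
Step 4. reduce the series chain F7, F8; result (-1)/(4*s^2 + 2*s + 3)
Step 5. feedback reduction of [(F1+F2)/(1+(F1+F2)*(F3*F4*F5*F6))], (F7*F8); result (48*s^5 + 72*s^4 - 72*s^3 - 102*s^2 - 135*s - 54)/(48*s^5 + 240*s^4 + 428*s^3 + 430*s^2 + 231*s + 72)
That last expression is T(s), already simplified. Scaling its denominator by 1/48 (the reciprocal of the leading coefficient) yields the monic denominator.

Answer: s^5 + 5*s^4 + 107*s^3/12 + 215*s^2/24 + 77*s/16 + 3/2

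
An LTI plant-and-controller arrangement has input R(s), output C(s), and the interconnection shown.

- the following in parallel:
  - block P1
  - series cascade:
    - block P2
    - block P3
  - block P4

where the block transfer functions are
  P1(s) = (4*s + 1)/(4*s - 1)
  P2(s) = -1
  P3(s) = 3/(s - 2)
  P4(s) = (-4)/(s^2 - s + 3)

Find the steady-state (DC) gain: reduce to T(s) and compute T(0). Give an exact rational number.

Step 1 - series reduction of P2, P3 = (-3)/(s - 2)
Step 2 - parallel reduction of P1, (P2*P3), P4 = (4*s^4 - 23*s^3 + 16*s^2 - 22*s - 5)/(4*s^4 - 13*s^3 + 23*s^2 - 29*s + 6)
DC gain: substitute s = 0 into T(s) from step 2: T(0) = -5/6.

Final answer: -5/6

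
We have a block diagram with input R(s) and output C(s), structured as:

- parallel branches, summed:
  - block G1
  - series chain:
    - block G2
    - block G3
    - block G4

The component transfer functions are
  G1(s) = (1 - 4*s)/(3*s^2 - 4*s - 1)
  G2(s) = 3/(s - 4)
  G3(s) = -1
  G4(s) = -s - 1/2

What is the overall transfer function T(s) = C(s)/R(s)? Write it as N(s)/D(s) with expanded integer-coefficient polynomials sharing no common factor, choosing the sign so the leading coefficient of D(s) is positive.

First reduce the diagram to T(s).

Step 1. multiply G2, G3, G4 (series) = (6*s + 3)/(2*s - 8)
Step 2. reduce the parallel group G1, (G2*G3*G4), which is the overall transfer function T(s) = C(s)/R(s) in lowest terms

Answer: (18*s^3 - 23*s^2 + 16*s - 11)/(6*s^3 - 32*s^2 + 30*s + 8)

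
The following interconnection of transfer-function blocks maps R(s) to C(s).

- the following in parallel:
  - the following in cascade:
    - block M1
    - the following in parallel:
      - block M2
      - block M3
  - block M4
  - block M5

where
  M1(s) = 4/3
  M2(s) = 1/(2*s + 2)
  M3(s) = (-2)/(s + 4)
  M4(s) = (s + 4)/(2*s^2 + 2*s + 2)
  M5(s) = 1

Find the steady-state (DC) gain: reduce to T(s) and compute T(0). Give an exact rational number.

1. parallel reduction of M2, M3, giving (-3*s)/(2*s^2 + 10*s + 8)
2. multiply M1, (M2+M3) (series), giving (-2*s)/(s^2 + 5*s + 4)
3. reduce the parallel group (M1*(M2+M3)), M4, M5, giving (2*s^4 + 9*s^3 + 25*s^2 + 38*s + 24)/(2*s^4 + 12*s^3 + 20*s^2 + 18*s + 8)
Step 3 gives the overall T(s). Then T(0) = 24/8 = 3.

Final answer: 3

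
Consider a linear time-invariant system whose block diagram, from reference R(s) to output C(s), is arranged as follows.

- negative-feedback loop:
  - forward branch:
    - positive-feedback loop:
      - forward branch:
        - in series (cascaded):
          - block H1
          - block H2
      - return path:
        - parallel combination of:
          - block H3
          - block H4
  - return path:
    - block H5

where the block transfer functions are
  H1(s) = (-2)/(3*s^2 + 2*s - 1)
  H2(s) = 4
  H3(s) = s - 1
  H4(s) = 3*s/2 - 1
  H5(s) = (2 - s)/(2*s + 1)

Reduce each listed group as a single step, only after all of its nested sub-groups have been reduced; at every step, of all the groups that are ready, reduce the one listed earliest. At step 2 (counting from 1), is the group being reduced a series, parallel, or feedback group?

Answer: parallel

Working:
(1) reduce the series chain H1, H2
(2) combine H3, H4 in parallel
(3) apply the feedback formula to (H1*H2), (H3+H4)
(4) feedback reduction of [(H1*H2)/(1-(H1*H2)*(H3+H4))], H5
At step 2 the group reduced is parallel.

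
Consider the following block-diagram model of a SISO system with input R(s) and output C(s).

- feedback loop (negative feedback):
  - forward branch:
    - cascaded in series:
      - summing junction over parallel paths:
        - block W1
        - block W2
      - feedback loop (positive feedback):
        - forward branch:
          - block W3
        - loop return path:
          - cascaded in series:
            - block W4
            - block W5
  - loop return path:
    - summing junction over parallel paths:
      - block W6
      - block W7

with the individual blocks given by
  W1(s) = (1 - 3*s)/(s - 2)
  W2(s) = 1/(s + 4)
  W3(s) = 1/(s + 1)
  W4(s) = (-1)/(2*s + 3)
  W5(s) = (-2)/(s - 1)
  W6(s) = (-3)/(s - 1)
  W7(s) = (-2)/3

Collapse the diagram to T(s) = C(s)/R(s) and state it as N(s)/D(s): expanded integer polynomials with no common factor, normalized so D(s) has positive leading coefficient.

Reducing step by step:

Step 1: sum the parallel branches W1, W2; result (-3*s^2 - 10*s + 2)/(s^2 + 2*s - 8)
Step 2: series reduction of W4, W5; result 2/(2*s^2 + s - 3)
Step 3: reduce the feedback loop with forward W3 and return (W4*W5); result (2*s^2 + s - 3)/(2*s^3 + 3*s^2 - 2*s - 5)
Step 4: multiply (W1+W2), [W3/(1-W3*(W4*W5))] (series); result (-6*s^4 - 23*s^3 + 3*s^2 + 32*s - 6)/(2*s^5 + 7*s^4 - 12*s^3 - 33*s^2 + 6*s + 40)
Step 5: parallel reduction of W6, W7; result (-2*s - 7)/(3*s - 3)
Step 6: apply the feedback formula to ((W1+W2)*[W3/(1-W3*(W4*W5))]), (W6+W7), which is the overall transfer function T(s) = C(s)/R(s) in lowest terms

Answer: (-18*s^4 - 69*s^3 + 9*s^2 + 96*s - 18)/(6*s^5 + 33*s^4 + 64*s^3 + 156*s^2 + 188*s + 78)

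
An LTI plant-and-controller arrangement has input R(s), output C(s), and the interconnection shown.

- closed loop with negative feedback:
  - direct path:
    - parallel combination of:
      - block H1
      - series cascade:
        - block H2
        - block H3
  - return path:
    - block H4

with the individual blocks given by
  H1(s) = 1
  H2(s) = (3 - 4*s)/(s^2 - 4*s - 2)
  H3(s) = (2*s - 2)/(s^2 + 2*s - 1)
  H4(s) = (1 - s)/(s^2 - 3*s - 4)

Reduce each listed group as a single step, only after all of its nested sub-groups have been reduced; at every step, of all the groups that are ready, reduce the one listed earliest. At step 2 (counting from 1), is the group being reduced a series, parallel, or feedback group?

Step 1: series reduction of H2, H3
Step 2: add H1, (H2*H3) (parallel)
Step 3: reduce the feedback loop with forward (H1+(H2*H3)) and return H4
Step 2: parallel.

Hence the answer: parallel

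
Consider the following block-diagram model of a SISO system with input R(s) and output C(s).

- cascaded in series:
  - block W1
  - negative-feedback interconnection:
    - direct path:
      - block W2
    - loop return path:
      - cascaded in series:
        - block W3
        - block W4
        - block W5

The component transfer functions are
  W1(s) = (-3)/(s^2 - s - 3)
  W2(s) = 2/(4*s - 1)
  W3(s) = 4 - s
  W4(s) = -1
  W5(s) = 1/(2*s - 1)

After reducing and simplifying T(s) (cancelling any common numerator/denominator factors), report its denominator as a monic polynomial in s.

Reducing step by step:

Step 1 - series reduction of W3, W4, W5, giving (s - 4)/(2*s - 1)
Step 2 - reduce the feedback loop with forward W2 and return (W3*W4*W5), giving (4*s - 2)/(8*s^2 - 4*s - 7)
Step 3 - series reduction of W1, [W2/(1+W2*(W3*W4*W5))], giving (6 - 12*s)/(8*s^4 - 12*s^3 - 27*s^2 + 19*s + 21)
T(s) is the step-3 result (common factors already cancelled). Leading coefficient of the denominator: 8. Divide through by 8 for the monic polynomial.

Answer: s^4 - 3*s^3/2 - 27*s^2/8 + 19*s/8 + 21/8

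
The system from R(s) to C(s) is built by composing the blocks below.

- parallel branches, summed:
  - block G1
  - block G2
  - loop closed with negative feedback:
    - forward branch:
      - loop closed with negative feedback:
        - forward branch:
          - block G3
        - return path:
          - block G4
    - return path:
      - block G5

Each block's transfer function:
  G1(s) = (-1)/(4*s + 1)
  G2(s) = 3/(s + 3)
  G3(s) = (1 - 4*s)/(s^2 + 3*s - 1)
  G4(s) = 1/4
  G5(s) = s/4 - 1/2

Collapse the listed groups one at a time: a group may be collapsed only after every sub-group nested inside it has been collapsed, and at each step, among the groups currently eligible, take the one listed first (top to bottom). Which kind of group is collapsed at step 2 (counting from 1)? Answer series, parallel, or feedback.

1. apply the feedback formula to G3, G4
2. apply the feedback formula to [G3/(1+G3*G4)], G5
3. reduce the parallel group G1, G2, [[G3/(1+G3*G4)]/(1+[G3/(1+G3*G4)]*G5)]
Step 2: feedback.

Therefore the answer is feedback.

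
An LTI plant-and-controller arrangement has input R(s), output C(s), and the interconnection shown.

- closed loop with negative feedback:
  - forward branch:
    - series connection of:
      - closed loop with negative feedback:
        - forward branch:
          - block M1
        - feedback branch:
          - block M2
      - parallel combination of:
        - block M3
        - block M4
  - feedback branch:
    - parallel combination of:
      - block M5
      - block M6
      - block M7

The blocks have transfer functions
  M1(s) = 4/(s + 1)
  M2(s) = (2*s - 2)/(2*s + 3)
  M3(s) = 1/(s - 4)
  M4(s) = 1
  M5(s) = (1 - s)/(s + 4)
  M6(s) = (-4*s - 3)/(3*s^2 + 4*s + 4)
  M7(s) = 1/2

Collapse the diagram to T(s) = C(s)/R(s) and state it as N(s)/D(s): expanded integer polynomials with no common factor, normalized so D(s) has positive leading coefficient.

The answer is (24*s^5 + 92*s^4 - 140*s^3 - 688*s^2 - 912*s - 576)/(6*s^6 + 35*s^5 - 9*s^4 - 774*s^3 - 740*s^2 - 188*s + 320).

Reasoning:
Step 1 - collapse the loop (M1 forward, M2 return), giving (8*s + 12)/(2*s^2 + 13*s - 5)
Step 2 - sum the parallel branches M3, M4, giving (s - 3)/(s - 4)
Step 3 - series reduction of [M1/(1+M1*M2)], (M3+M4), giving (8*s^2 - 12*s - 36)/(2*s^3 + 5*s^2 - 57*s + 20)
Step 4 - reduce the parallel group M5, M6, M7, giving (-3*s^3 + 6*s^2 - 18*s)/(6*s^3 + 32*s^2 + 40*s + 32)
Step 5 - feedback reduction of ([M1/(1+M1*M2)]*(M3+M4)), (M5+M6+M7); the result is T(s) itself (integer coefficients, no common factor, positive leading denominator coefficient)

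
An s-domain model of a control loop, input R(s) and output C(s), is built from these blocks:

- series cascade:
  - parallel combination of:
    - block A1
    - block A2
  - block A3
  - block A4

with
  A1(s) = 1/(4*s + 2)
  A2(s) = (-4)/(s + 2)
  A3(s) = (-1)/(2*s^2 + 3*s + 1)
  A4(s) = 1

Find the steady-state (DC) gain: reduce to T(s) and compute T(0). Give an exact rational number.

Reducing step by step:

(1) parallel reduction of A1, A2 -> (-15*s - 6)/(4*s^2 + 10*s + 4)
(2) cascade (A1+A2), A3, A4 -> (15*s + 6)/(8*s^4 + 32*s^3 + 42*s^2 + 22*s + 4)
Step 2 gives the overall T(s). Then T(0) = 6/4 = 3/2.

Answer: 3/2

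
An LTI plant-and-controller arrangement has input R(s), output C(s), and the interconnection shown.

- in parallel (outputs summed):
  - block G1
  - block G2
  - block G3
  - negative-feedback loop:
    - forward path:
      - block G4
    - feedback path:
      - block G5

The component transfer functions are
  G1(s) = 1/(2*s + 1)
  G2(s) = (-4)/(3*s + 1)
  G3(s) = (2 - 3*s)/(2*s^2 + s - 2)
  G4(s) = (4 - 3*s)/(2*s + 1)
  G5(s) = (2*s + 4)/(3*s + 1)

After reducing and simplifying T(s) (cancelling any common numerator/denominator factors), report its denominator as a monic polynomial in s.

The answer is s^5 + 55*s^4/3 + 89*s^3/4 - 47*s^2/6 - 155*s/12 - 17/6.

Reasoning:
Step 1. reduce the feedback loop with forward G4 and return G5: (-9*s^2 + 9*s + 4)/(s + 17)
Step 2. reduce the parallel group G1, G2, G3, [G4/(1+G4*G5)]: (-108*s^6 - 36*s^5 + 209*s^4 - 390*s^3 - 307*s^2 + 192*s + 128)/(12*s^5 + 220*s^4 + 267*s^3 - 94*s^2 - 155*s - 34)
That last expression is T(s), already simplified. Scaling its denominator by 1/12 (the reciprocal of the leading coefficient) yields the monic denominator.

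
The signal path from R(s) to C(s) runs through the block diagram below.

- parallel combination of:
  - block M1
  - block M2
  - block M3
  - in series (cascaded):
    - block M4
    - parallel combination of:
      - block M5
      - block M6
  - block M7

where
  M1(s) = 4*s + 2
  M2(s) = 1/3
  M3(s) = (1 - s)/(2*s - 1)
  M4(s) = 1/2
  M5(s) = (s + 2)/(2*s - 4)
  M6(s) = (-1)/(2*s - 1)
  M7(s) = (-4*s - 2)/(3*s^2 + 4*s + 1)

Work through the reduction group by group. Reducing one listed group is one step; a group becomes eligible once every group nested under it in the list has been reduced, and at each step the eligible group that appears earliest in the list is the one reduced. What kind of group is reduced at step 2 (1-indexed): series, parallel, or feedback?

(1) sum the parallel branches M5, M6
(2) multiply M4, (M5+M6) (series)
(3) sum the parallel branches M1, M2, M3, (M4*(M5+M6)), M7
Step 2: series.

Hence the answer: series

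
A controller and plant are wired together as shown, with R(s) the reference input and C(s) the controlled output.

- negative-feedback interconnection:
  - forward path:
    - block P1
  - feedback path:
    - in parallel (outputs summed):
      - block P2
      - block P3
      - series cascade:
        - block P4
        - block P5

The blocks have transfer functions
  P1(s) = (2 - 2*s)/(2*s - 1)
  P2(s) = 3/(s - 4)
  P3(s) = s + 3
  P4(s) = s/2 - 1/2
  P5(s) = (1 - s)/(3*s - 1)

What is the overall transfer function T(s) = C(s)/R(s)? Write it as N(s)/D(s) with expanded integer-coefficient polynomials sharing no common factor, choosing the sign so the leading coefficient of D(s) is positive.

Step 1. multiply P4, P5 (series) = (-s^2 + 2*s - 1)/(6*s - 2)
Step 2. reduce the parallel group P2, P3, (P4*P5) = (5*s^3 - 2*s^2 - 61*s + 22)/(6*s^2 - 26*s + 8)
Step 3. collapse the loop (P1 forward, (P2+P3+(P4*P5)) return); the result is T(s) itself (integer coefficients, no common factor, positive leading denominator coefficient)

Therefore the answer is (6*s^3 - 32*s^2 + 34*s - 8)/(5*s^4 - 13*s^3 - 30*s^2 + 62*s - 18).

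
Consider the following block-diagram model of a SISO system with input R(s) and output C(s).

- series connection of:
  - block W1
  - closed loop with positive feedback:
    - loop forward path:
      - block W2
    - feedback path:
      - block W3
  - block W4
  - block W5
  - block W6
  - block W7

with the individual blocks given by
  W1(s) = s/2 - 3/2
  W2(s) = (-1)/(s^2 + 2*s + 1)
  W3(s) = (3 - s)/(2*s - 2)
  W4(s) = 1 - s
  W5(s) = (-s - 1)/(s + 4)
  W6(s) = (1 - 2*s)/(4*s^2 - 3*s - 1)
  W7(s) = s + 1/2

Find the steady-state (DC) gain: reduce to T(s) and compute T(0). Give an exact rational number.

(1) close the feedback loop around W2, W3; result (2 - 2*s)/(2*s^3 + 2*s^2 - 3*s + 1)
(2) reduce the series chain W1, [W2/(1-W2*W3)], W4, W5, W6, W7; result (4*s^5 - 12*s^4 - 5*s^3 + 15*s^2 + s - 3)/(16*s^5 + 84*s^4 + 60*s^3 - 78*s^2 + 10*s + 8)
DC gain: substitute s = 0 into T(s) from step 2: T(0) = -3/8.

Final answer: -3/8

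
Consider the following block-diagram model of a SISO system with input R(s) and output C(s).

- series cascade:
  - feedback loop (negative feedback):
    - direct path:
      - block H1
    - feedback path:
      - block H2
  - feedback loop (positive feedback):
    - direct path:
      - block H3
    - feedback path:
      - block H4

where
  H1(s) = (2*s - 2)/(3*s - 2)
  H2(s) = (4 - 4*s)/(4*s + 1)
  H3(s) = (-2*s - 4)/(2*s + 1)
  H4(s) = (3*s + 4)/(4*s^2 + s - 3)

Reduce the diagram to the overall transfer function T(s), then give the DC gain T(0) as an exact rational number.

[1] close the feedback loop around H1, H2: (8*s^2 - 6*s - 2)/(4*s^2 + 11*s - 10)
[2] apply the feedback formula to H3, H4: (-8*s^3 - 18*s^2 + 2*s + 12)/(8*s^3 + 12*s^2 + 15*s + 13)
[3] reduce the series chain [H1/(1+H1*H2)], [H3/(1-H3*H4)]: (-64*s^5 - 96*s^4 + 140*s^3 + 120*s^2 - 76*s - 24)/(32*s^5 + 136*s^4 + 112*s^3 + 97*s^2 - 7*s - 130)
Step 3 gives the overall T(s). Then T(0) = -24/(-130) = 12/65.

Answer: 12/65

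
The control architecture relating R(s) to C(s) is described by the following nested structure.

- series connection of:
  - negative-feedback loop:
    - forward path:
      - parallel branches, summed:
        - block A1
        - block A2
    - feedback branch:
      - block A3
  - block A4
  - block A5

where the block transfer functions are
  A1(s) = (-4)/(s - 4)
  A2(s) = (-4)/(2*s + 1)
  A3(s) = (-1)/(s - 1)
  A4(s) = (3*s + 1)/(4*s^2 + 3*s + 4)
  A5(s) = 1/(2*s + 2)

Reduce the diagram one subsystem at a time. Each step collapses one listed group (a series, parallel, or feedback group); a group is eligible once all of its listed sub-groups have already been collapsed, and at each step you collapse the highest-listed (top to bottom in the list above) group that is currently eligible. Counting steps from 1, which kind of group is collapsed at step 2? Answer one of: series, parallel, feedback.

Step 1 - sum the parallel branches A1, A2
Step 2 - reduce the feedback loop with forward (A1+A2) and return A3
Step 3 - multiply [(A1+A2)/(1+(A1+A2)*A3)], A4, A5 (series)
At step 2 the group reduced is feedback.

Final answer: feedback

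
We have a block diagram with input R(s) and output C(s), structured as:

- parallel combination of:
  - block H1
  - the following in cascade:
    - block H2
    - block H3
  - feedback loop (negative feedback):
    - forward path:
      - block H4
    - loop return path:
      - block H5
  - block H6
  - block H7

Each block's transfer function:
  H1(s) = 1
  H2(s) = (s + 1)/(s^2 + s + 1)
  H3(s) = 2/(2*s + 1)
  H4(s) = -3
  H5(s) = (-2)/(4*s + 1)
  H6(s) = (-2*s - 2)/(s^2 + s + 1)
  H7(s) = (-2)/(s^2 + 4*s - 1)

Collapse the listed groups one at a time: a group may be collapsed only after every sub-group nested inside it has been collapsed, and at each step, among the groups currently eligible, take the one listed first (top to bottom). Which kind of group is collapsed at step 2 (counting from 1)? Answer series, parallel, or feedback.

Answer: feedback

Working:
(1) multiply H2, H3 (series)
(2) feedback reduction of H4, H5
(3) add H1, (H2*H3), [H4/(1+H4*H5)], H6, H7 (parallel)
The group at step 2 is a feedback group.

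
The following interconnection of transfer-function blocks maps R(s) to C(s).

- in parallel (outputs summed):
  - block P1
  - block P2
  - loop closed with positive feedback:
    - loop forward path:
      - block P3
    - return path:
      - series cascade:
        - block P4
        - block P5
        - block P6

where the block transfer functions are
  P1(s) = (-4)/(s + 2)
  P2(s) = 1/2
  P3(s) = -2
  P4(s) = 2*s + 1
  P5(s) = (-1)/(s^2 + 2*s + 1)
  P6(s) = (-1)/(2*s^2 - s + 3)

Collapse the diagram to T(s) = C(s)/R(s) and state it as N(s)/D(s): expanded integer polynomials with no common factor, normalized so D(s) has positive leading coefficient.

The answer is (-6*s^5 - 37*s^4 - 51*s^3 - 53*s^2 - 101*s - 54)/(4*s^5 + 14*s^4 + 18*s^3 + 30*s^2 + 46*s + 20).

Reasoning:
Step 1 - multiply P4, P5, P6 (series), giving (2*s + 1)/(2*s^4 + 3*s^3 + 3*s^2 + 5*s + 3)
Step 2 - close the feedback loop around P3, (P4*P5*P6), giving (-4*s^4 - 6*s^3 - 6*s^2 - 10*s - 6)/(2*s^4 + 3*s^3 + 3*s^2 + 9*s + 5)
Step 3 - add P1, P2, [P3/(1-P3*(P4*P5*P6))] (parallel), giving the overall T(s)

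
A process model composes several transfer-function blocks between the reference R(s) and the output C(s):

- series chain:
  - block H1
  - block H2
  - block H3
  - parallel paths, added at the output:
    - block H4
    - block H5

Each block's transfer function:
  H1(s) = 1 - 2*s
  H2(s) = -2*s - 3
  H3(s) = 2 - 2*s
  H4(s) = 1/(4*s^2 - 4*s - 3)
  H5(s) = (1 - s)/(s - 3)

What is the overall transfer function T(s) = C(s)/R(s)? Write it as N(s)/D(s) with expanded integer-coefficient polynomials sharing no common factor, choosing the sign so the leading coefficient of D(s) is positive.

[1] reduce the parallel group H4, H5, giving (-4*s^3 + 8*s^2 - 6)/(4*s^3 - 16*s^2 + 9*s + 9)
[2] combine H1, H2, H3, (H4+H5) in series, giving the overall T(s)

Final answer: (32*s^6 - 64*s^5 - 56*s^4 + 184*s^3 - 48*s^2 - 84*s + 36)/(4*s^3 - 16*s^2 + 9*s + 9)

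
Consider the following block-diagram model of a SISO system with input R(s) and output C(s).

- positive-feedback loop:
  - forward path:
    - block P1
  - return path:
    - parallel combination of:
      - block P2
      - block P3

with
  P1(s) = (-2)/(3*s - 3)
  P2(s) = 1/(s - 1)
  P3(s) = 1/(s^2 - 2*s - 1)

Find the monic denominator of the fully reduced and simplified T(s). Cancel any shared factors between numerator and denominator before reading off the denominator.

The answer is s^4 - 4*s^3 + 14*s^2/3 - 2*s/3 - 7/3.

Reasoning:
(1) combine P2, P3 in parallel = (s^2 - s - 2)/(s^3 - 3*s^2 + s + 1)
(2) feedback reduction of P1, (P2+P3) = (-2*s^3 + 6*s^2 - 2*s - 2)/(3*s^4 - 12*s^3 + 14*s^2 - 2*s - 7)
Step 2 gives the fully reduced T(s), with no common factor left to cancel. The denominator's leading coefficient is 3, so divide each of its coefficients by 3 to get the monic form.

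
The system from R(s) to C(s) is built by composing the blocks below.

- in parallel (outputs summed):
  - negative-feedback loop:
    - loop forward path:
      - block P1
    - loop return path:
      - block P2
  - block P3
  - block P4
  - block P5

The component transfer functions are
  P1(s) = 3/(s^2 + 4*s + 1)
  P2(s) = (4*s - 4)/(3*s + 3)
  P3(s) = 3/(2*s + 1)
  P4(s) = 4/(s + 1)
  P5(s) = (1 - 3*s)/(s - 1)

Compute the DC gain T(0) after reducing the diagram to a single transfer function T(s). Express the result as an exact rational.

First reduce the diagram to T(s).

Step 1: apply the feedback formula to P1, P2; result (3*s + 3)/(s^3 + 5*s^2 + 9*s - 3)
Step 2: sum the parallel branches [P1/(1+P1*P2)], P3, P4, P5; result (-6*s^6 - 26*s^5 - 32*s^4 + 37*s^3 - 81*s^2 - 51*s + 15)/(2*s^6 + 11*s^5 + 21*s^4 - 8*s^3 - 26*s^2 - 3*s + 3)
That last expression is T(s); at s = 0 only the constant terms survive, so T(0) = 15/3 = 5.

Answer: 5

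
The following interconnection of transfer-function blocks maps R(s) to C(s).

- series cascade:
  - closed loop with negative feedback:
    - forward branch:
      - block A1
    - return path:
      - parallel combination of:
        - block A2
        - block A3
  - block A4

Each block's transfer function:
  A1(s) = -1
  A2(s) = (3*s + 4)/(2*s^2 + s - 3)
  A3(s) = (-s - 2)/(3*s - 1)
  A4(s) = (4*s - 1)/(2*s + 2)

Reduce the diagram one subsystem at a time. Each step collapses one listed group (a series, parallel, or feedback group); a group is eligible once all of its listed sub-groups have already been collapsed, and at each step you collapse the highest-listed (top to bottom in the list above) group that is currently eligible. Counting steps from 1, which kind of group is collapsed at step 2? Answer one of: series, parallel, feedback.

Reducing step by step:

Step 1 - parallel reduction of A2, A3
Step 2 - feedback reduction of A1, (A2+A3)
Step 3 - reduce the series chain [A1/(1+A1*(A2+A3))], A4
Step 2: feedback.

Answer: feedback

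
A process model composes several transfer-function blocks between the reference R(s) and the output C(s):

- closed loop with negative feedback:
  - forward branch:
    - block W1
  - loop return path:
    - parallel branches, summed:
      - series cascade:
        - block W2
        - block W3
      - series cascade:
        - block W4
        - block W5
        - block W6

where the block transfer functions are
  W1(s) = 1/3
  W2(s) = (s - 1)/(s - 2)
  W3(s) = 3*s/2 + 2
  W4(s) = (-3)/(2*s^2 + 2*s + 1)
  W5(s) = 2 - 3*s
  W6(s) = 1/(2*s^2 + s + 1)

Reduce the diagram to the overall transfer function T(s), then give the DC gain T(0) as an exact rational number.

Reducing step by step:

1. combine W2, W3 in series = (3*s^2 + s - 4)/(2*s - 4)
2. multiply W4, W5, W6 (series) = (9*s - 6)/(4*s^4 + 6*s^3 + 6*s^2 + 3*s + 1)
3. sum the parallel branches (W2*W3), (W4*W5*W6) = (12*s^6 + 22*s^5 + 8*s^4 - 9*s^3 - 59*s + 20)/(8*s^5 - 4*s^4 - 12*s^3 - 18*s^2 - 10*s - 4)
4. reduce the feedback loop with forward W1 and return ((W2*W3)+(W4*W5*W6)) = (8*s^5 - 4*s^4 - 12*s^3 - 18*s^2 - 10*s - 4)/(12*s^6 + 46*s^5 - 4*s^4 - 45*s^3 - 54*s^2 - 89*s + 8)
Evaluating the step-4 result (the overall T(s)) at s = 0 gives T(0) = -4/8 = -1/2.

Answer: -1/2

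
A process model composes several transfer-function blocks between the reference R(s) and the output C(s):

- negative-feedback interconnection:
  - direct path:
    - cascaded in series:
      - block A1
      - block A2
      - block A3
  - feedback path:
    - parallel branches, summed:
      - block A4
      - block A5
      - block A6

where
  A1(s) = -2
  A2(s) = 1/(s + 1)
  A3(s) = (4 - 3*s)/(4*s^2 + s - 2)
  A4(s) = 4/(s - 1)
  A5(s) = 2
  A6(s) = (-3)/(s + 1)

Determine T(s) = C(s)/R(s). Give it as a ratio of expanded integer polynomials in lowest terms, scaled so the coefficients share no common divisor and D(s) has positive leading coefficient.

Answer: (6*s^3 - 8*s^2 - 6*s + 8)/(4*s^5 + 5*s^4 + 7*s^3 - 17*s^2 + 23*s - 38)

Working:
(1) reduce the series chain A1, A2, A3, giving (6*s - 8)/(4*s^3 + 5*s^2 - s - 2)
(2) sum the parallel branches A4, A5, A6, giving (2*s^2 + s + 5)/(s^2 - 1)
(3) reduce the feedback loop with forward (A1*A2*A3) and return (A4+A5+A6), which is the overall transfer function T(s) = C(s)/R(s) in lowest terms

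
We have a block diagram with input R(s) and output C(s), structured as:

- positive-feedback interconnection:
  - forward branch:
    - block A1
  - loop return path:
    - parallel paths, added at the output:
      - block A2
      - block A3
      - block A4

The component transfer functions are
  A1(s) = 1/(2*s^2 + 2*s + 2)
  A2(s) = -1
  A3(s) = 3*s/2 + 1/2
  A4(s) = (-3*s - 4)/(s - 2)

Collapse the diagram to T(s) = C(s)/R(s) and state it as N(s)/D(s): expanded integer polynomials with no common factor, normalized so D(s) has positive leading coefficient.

Step 1 - add A2, A3, A4 (parallel), giving (3*s^2 - 13*s - 6)/(2*s - 4)
Step 2 - feedback reduction of A1, (A2+A3+A4); the result is T(s) itself (integer coefficients, no common factor, positive leading denominator coefficient)

Final answer: (2*s - 4)/(4*s^3 - 7*s^2 + 9*s - 2)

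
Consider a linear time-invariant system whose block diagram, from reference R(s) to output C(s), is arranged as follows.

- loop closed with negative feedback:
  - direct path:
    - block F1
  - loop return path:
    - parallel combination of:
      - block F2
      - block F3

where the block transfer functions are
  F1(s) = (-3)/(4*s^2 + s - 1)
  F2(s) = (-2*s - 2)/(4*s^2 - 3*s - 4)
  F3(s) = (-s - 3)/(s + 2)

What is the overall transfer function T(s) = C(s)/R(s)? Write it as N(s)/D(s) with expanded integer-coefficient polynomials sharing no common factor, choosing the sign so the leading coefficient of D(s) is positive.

Answer: (-12*s^3 - 15*s^2 + 30*s + 24)/(16*s^5 + 24*s^4 - 27*s^3 - 14*s^2 - 19*s - 16)

Working:
[1] parallel reduction of F2, F3 gives (-4*s^3 - 11*s^2 + 7*s + 8)/(4*s^3 + 5*s^2 - 10*s - 8)
[2] collapse the loop (F1 forward, (F2+F3) return); the result is T(s) itself (integer coefficients, no common factor, positive leading denominator coefficient)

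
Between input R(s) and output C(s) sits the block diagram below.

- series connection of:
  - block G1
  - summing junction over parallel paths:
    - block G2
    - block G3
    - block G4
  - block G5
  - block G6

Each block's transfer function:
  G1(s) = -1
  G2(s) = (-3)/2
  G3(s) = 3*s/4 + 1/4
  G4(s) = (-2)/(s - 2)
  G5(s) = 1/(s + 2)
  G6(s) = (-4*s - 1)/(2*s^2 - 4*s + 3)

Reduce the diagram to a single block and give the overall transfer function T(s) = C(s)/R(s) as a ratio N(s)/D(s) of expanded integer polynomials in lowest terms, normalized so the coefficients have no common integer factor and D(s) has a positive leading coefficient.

Reducing step by step:

Step 1. reduce the parallel group G2, G3, G4: (3*s^2 - 11*s + 2)/(4*s - 8)
Step 2. multiply G1, (G2+G3+G4), G5, G6 (series); the result is T(s) itself (integer coefficients, no common factor, positive leading denominator coefficient)

Answer: (12*s^3 - 41*s^2 - 3*s + 2)/(8*s^4 - 16*s^3 - 20*s^2 + 64*s - 48)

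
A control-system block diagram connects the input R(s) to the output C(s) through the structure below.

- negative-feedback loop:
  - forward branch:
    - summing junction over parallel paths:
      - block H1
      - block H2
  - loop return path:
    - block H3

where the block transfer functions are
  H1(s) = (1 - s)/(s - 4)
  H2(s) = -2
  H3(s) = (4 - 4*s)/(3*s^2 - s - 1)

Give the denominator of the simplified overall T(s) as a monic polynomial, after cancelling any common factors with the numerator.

Step 1. add H1, H2 (parallel) = (9 - 3*s)/(s - 4)
Step 2. close the feedback loop around (H1+H2), H3 = (-9*s^3 + 30*s^2 - 6*s - 9)/(3*s^3 - s^2 - 45*s + 40)
No further cancellation is possible in the step-2 result, so that is T(s). Its denominator becomes monic after dividing by the leading coefficient 3.

Therefore the answer is s^3 - s^2/3 - 15*s + 40/3.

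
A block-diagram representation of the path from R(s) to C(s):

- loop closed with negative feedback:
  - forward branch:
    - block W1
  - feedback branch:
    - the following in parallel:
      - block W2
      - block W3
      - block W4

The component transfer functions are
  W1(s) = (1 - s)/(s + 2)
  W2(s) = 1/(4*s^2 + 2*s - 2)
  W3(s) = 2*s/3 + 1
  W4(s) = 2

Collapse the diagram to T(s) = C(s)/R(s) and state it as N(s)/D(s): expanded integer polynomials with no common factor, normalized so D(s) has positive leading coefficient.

First reduce the diagram to T(s).

1. parallel reduction of W2, W3, W4 gives (8*s^3 + 40*s^2 + 14*s - 15)/(12*s^2 + 6*s - 6)
2. reduce the feedback loop with forward W1 and return (W2+W3+W4), which is the overall transfer function T(s) = C(s)/R(s) in lowest terms

Answer: (12*s^3 - 6*s^2 - 12*s + 6)/(8*s^4 + 20*s^3 - 56*s^2 - 35*s + 27)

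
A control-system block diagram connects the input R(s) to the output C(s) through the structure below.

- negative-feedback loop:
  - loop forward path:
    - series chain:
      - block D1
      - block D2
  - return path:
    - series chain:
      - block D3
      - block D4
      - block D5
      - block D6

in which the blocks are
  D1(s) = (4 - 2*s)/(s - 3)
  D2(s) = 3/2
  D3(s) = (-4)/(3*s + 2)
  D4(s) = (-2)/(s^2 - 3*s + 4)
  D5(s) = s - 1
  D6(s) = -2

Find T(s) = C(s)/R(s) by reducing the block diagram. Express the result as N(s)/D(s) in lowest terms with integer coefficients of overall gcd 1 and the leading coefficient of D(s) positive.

First reduce the diagram to T(s).

(1) cascade D1, D2: (6 - 3*s)/(s - 3)
(2) series reduction of D3, D4, D5, D6: (16 - 16*s)/(3*s^3 - 7*s^2 + 6*s + 8)
(3) feedback reduction of (D1*D2), (D3*D4*D5*D6): this yields T(s), and no further normalization is needed

Answer: (-9*s^4 + 39*s^3 - 60*s^2 + 12*s + 48)/(3*s^4 - 16*s^3 + 75*s^2 - 154*s + 72)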